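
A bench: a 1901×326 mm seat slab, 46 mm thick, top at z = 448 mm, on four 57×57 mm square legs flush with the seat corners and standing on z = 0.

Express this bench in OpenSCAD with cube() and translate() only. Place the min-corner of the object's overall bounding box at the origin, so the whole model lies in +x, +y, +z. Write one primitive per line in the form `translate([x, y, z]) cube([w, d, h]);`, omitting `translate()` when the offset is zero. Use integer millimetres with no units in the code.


translate([0, 0, 402]) cube([1901, 326, 46]);
cube([57, 57, 402]);
translate([0, 269, 0]) cube([57, 57, 402]);
translate([1844, 0, 0]) cube([57, 57, 402]);
translate([1844, 269, 0]) cube([57, 57, 402]);


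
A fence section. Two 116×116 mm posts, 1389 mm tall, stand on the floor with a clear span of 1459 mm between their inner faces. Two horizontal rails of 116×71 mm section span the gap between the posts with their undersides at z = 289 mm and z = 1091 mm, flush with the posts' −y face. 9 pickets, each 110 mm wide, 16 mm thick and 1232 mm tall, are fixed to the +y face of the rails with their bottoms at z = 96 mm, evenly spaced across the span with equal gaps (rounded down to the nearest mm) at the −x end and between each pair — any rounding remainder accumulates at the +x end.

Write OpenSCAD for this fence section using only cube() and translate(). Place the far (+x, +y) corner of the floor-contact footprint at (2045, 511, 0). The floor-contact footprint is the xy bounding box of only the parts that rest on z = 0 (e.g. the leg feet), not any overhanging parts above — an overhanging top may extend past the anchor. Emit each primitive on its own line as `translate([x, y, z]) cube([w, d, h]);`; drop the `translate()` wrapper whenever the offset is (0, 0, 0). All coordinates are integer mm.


translate([354, 395, 0]) cube([116, 116, 1389]);
translate([1929, 395, 0]) cube([116, 116, 1389]);
translate([470, 395, 289]) cube([1459, 116, 71]);
translate([470, 395, 1091]) cube([1459, 116, 71]);
translate([516, 511, 96]) cube([110, 16, 1232]);
translate([672, 511, 96]) cube([110, 16, 1232]);
translate([828, 511, 96]) cube([110, 16, 1232]);
translate([984, 511, 96]) cube([110, 16, 1232]);
translate([1140, 511, 96]) cube([110, 16, 1232]);
translate([1296, 511, 96]) cube([110, 16, 1232]);
translate([1452, 511, 96]) cube([110, 16, 1232]);
translate([1608, 511, 96]) cube([110, 16, 1232]);
translate([1764, 511, 96]) cube([110, 16, 1232]);


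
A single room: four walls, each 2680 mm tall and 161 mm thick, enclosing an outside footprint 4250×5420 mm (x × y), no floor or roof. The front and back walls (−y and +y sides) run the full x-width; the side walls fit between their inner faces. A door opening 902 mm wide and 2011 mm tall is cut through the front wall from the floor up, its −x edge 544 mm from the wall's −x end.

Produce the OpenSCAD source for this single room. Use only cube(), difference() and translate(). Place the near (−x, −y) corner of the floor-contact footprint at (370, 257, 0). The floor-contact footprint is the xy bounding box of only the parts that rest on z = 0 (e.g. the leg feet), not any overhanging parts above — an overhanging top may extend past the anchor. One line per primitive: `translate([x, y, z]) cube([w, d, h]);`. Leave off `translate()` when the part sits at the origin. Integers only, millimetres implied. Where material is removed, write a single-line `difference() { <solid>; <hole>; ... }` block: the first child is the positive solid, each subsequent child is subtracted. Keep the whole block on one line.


difference() { translate([370, 257, 0]) cube([4250, 161, 2680]); translate([914, 257, 0]) cube([902, 161, 2011]); }
translate([370, 5516, 0]) cube([4250, 161, 2680]);
translate([370, 418, 0]) cube([161, 5098, 2680]);
translate([4459, 418, 0]) cube([161, 5098, 2680]);


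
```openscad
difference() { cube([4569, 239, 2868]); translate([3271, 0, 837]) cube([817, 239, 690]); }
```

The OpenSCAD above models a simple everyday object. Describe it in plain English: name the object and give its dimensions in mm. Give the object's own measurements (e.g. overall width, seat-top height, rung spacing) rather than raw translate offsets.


A wall 4569 mm long (x), 239 mm thick (y), 2868 mm tall, with a rectangular window opening cut through it. The opening is 817 mm wide and 690 mm tall; its sill is at z = 837 mm and its near (−x) edge is 3271 mm from the wall's −x end. The opening passes through the full wall thickness.


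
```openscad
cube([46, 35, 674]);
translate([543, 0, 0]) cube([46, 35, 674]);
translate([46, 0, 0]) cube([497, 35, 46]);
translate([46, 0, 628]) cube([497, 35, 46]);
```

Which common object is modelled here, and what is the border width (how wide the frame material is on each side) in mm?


A picture frame. The border width is 46 mm.

Four thin pieces enclosing a rectangular opening — a picture frame. The two full-height stiles are 674 mm tall; the top rail sits at z = 628 and is 46 mm tall, so the border above the opening is 674 − 628 = 46 mm, matching the stile x-width.


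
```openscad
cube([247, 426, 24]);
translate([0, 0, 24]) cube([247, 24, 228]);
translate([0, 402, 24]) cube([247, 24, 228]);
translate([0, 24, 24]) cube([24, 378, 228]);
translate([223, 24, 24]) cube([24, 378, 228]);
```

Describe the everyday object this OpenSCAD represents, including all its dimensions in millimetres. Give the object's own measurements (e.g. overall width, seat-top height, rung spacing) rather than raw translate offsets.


An open-topped rectangular box: outside dimensions 247×426×252 mm, with a uniform wall and base thickness of 24 mm. The base is a full 247×426 slab on the floor; four walls sit on top of the base. The front and back walls (the −y and +y sides) span the full width; the two side walls fit between them.


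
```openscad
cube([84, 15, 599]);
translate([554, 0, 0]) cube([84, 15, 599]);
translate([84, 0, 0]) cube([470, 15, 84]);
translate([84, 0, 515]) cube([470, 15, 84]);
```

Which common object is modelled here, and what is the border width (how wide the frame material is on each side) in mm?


A picture frame. The border width is 84 mm.

Four thin pieces enclosing a rectangular opening — a picture frame. The two full-height stiles are 599 mm tall; the top rail sits at z = 515 and is 84 mm tall, so the border above the opening is 599 − 515 = 84 mm, matching the stile x-width.


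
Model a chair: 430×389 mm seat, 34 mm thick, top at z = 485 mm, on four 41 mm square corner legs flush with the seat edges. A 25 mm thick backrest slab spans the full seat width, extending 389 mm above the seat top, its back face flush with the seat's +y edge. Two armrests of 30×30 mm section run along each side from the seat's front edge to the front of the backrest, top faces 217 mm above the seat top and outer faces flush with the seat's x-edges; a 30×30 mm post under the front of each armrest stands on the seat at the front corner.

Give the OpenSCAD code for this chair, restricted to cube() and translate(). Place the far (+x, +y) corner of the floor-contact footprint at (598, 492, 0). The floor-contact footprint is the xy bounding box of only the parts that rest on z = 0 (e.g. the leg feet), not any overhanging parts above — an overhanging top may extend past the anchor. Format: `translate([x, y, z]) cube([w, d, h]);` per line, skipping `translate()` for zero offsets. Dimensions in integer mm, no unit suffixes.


translate([168, 103, 451]) cube([430, 389, 34]);
translate([168, 103, 0]) cube([41, 41, 451]);
translate([557, 103, 0]) cube([41, 41, 451]);
translate([168, 451, 0]) cube([41, 41, 451]);
translate([557, 451, 0]) cube([41, 41, 451]);
translate([168, 467, 485]) cube([430, 25, 389]);
translate([168, 103, 672]) cube([30, 364, 30]);
translate([568, 103, 672]) cube([30, 364, 30]);
translate([168, 103, 485]) cube([30, 30, 187]);
translate([568, 103, 485]) cube([30, 30, 187]);


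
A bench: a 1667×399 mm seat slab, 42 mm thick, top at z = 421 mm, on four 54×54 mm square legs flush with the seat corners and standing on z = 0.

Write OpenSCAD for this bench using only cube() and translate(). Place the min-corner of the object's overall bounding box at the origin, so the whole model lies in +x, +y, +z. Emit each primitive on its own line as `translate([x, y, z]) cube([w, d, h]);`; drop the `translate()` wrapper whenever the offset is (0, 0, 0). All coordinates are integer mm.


translate([0, 0, 379]) cube([1667, 399, 42]);
cube([54, 54, 379]);
translate([0, 345, 0]) cube([54, 54, 379]);
translate([1613, 0, 0]) cube([54, 54, 379]);
translate([1613, 345, 0]) cube([54, 54, 379]);


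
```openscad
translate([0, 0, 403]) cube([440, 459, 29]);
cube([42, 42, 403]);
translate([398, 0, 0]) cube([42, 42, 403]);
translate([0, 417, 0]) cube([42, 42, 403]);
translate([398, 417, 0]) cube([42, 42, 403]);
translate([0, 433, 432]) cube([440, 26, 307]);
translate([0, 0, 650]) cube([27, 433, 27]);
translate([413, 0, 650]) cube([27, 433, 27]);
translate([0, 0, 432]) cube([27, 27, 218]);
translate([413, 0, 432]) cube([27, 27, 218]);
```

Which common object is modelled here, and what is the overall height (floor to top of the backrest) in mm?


A chair. The overall height is 739 mm.

A slab on four corner posts with a tall panel at the back — a chair. The seat slab sits at z = 403 with thickness 29, and the 307 mm backrest starts at the seat top, so the overall height is 403 + 29 + 307 = 739 mm.


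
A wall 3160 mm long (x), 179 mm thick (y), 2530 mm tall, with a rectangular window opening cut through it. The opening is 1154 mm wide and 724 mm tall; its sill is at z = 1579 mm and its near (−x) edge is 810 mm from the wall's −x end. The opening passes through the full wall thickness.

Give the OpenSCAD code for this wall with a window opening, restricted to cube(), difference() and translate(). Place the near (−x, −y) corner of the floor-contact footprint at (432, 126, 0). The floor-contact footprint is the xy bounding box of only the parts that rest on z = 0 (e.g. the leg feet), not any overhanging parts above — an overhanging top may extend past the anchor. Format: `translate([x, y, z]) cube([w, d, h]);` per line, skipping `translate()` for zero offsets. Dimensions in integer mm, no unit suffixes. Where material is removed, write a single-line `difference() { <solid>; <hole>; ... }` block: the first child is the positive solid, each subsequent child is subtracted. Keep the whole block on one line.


difference() { translate([432, 126, 0]) cube([3160, 179, 2530]); translate([1242, 126, 1579]) cube([1154, 179, 724]); }


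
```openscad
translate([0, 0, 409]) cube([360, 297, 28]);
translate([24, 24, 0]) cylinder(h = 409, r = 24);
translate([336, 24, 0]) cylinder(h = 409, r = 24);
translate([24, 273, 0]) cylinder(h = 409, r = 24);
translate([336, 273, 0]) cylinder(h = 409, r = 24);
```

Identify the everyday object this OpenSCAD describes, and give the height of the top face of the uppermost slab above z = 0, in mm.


A stool. The seat height is 437 mm.

A 360×297×28 slab at z = 409 on four corner cylinders — a stool. The seat top is 409 + 28 = 437 mm.


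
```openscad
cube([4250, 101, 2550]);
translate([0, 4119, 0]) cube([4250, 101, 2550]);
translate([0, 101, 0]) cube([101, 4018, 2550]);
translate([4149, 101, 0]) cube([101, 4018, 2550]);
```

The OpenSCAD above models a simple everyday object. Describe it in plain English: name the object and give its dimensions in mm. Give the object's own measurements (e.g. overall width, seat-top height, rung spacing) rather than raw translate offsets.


The wall frame of a small rectangular building: four walls, each 2550 mm tall and 101 mm thick, enclosing a footprint 4250 mm (x) by 4220 mm (y) outside-to-outside, with no floor or roof. The front and back walls (the −y and +y sides) span the full width; the two side walls fit between them.


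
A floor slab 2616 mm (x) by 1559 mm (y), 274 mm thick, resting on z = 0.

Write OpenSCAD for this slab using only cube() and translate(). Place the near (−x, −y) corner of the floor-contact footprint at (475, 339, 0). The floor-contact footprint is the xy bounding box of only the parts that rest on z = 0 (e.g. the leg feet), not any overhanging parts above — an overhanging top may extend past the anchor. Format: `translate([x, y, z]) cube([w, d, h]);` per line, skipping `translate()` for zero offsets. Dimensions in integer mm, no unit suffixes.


translate([475, 339, 0]) cube([2616, 1559, 274]);


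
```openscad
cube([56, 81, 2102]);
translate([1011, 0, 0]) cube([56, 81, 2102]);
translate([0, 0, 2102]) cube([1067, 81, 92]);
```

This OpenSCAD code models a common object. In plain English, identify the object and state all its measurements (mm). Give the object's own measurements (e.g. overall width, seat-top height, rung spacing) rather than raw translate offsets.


A door frame. The clear opening is 955 mm wide and 2102 mm high. Two 56 mm wide jambs, 81 mm deep, stand either side of the opening from the floor to the top of the opening. A 92 mm thick head sits across the top of both jambs, spanning the full outside width of the frame.


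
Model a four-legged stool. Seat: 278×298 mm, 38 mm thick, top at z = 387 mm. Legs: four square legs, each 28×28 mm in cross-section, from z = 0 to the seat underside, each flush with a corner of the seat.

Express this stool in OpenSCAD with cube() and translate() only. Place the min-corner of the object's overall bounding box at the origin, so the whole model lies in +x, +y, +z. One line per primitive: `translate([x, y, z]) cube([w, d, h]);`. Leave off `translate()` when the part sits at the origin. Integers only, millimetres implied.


translate([0, 0, 349]) cube([278, 298, 38]);
cube([28, 28, 349]);
translate([250, 0, 0]) cube([28, 28, 349]);
translate([0, 270, 0]) cube([28, 28, 349]);
translate([250, 270, 0]) cube([28, 28, 349]);


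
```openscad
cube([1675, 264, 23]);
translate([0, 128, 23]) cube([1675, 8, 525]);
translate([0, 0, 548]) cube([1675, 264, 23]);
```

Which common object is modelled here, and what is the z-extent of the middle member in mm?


An I-beam. The web height is 525 mm.

Two wide flanges with a thin centred web — an I-beam. Overall 571 mm minus two 23 mm flanges gives a web of 571 − 2·23 = 525 mm.


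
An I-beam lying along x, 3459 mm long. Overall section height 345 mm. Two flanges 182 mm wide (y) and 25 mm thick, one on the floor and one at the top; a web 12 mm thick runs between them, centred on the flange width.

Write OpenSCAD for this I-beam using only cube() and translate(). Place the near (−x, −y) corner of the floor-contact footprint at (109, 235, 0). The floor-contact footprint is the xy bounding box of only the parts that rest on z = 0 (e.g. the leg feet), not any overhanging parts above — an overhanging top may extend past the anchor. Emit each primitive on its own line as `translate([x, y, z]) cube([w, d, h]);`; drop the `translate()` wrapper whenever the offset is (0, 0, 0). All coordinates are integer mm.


translate([109, 235, 0]) cube([3459, 182, 25]);
translate([109, 320, 25]) cube([3459, 12, 295]);
translate([109, 235, 320]) cube([3459, 182, 25]);


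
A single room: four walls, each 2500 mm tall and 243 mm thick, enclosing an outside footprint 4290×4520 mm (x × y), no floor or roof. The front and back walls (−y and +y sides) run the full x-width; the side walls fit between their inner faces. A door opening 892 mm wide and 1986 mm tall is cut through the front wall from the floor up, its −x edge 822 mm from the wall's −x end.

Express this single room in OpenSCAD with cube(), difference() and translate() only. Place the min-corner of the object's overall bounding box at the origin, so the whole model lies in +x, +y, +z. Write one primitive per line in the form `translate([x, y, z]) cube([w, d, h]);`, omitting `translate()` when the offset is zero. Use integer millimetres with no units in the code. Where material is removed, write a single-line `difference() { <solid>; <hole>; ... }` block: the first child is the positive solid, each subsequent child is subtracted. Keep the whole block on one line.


difference() { cube([4290, 243, 2500]); translate([822, 0, 0]) cube([892, 243, 1986]); }
translate([0, 4277, 0]) cube([4290, 243, 2500]);
translate([0, 243, 0]) cube([243, 4034, 2500]);
translate([4047, 243, 0]) cube([243, 4034, 2500]);


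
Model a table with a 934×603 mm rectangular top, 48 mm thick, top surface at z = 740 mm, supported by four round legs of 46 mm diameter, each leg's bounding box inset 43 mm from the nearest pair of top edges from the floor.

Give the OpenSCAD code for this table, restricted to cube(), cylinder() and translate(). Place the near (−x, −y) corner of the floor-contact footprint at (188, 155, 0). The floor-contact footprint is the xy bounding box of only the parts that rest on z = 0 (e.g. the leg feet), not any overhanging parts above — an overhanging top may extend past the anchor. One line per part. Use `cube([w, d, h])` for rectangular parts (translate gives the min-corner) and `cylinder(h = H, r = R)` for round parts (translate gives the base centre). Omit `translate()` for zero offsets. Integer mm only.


// leg_h = 740 - 48 = 692
translate([145, 112, 692]) cube([934, 603, 48]);
translate([211, 178, 0]) cylinder(h = 692, r = 23);
translate([1013, 178, 0]) cylinder(h = 692, r = 23);
translate([211, 649, 0]) cylinder(h = 692, r = 23);
translate([1013, 649, 0]) cylinder(h = 692, r = 23);


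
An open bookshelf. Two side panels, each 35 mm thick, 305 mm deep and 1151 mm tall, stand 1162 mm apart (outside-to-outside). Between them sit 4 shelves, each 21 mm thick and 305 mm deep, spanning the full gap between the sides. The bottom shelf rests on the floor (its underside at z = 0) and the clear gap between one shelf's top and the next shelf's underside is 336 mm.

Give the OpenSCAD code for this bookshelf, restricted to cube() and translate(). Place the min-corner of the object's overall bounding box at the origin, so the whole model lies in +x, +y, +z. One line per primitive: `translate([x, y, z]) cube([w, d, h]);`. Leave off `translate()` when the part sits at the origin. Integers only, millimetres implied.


cube([35, 305, 1151]);
translate([1127, 0, 0]) cube([35, 305, 1151]);
translate([35, 0, 0]) cube([1092, 305, 21]);
translate([35, 0, 357]) cube([1092, 305, 21]);
translate([35, 0, 714]) cube([1092, 305, 21]);
translate([35, 0, 1071]) cube([1092, 305, 21]);


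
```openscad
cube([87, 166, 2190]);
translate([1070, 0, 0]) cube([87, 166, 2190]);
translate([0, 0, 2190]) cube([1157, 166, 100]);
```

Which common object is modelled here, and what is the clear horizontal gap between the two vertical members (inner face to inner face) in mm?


A door frame. The clear opening width is 983 mm.

Two 2190 mm tall posts with a header on top — a door frame. The left jamb is 87 mm wide at x = 0; the right jamb starts at x = 1070. The clear opening is 1070 − 87 = 983 mm.


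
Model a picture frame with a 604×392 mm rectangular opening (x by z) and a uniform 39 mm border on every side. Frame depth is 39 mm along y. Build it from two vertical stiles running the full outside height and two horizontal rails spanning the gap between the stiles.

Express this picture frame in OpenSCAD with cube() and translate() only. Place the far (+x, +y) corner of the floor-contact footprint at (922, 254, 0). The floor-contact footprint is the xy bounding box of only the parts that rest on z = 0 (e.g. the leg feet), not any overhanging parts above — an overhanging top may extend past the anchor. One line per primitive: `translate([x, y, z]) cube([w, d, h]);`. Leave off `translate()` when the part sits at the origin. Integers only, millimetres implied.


translate([240, 215, 0]) cube([39, 39, 470]);
translate([883, 215, 0]) cube([39, 39, 470]);
translate([279, 215, 0]) cube([604, 39, 39]);
translate([279, 215, 431]) cube([604, 39, 39]);


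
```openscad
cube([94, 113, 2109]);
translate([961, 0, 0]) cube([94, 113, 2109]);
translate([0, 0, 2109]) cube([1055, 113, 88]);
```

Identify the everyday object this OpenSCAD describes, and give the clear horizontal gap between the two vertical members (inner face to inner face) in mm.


A door frame. The clear opening width is 867 mm.

Two 2109 mm tall posts with a header on top — a door frame. The left jamb is 94 mm wide at x = 0; the right jamb starts at x = 961. The clear opening is 961 − 94 = 867 mm.


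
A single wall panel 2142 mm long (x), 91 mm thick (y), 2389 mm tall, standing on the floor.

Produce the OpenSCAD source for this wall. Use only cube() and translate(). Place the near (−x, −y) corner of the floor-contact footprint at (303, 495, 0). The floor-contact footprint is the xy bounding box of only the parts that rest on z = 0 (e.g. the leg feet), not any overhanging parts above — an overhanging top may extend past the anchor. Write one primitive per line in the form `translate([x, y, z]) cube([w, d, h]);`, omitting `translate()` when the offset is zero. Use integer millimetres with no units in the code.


translate([303, 495, 0]) cube([2142, 91, 2389]);


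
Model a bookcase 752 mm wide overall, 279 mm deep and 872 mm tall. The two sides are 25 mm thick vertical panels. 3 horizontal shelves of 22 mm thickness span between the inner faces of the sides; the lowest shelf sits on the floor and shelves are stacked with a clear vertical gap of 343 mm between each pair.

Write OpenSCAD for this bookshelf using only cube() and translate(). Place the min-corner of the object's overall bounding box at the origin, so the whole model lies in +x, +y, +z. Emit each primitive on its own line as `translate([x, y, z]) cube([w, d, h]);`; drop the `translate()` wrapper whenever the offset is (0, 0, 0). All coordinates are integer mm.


cube([25, 279, 872]);
translate([727, 0, 0]) cube([25, 279, 872]);
translate([25, 0, 0]) cube([702, 279, 22]);
translate([25, 0, 365]) cube([702, 279, 22]);
translate([25, 0, 730]) cube([702, 279, 22]);


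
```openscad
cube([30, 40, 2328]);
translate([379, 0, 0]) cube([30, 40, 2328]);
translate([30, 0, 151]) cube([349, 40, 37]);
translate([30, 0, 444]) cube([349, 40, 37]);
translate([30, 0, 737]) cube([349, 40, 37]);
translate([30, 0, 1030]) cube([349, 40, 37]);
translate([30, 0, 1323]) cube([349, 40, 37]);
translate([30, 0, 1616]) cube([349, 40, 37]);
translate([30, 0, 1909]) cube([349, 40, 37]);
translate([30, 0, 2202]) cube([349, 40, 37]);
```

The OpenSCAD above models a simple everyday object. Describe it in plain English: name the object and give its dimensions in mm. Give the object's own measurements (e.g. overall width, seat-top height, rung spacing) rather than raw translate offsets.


A straight ladder. Two 30×40 mm vertical rails, 2328 mm tall, stand 409 mm apart (outside-to-outside) with their front faces coplanar on the −y side. 8 rungs, each 40 mm deep and 37 mm tall, span between the inner faces of the rails, front faces flush with the rails. The lowest rung's underside is at z = 151 mm and rungs are spaced 293 mm apart (underside to underside).


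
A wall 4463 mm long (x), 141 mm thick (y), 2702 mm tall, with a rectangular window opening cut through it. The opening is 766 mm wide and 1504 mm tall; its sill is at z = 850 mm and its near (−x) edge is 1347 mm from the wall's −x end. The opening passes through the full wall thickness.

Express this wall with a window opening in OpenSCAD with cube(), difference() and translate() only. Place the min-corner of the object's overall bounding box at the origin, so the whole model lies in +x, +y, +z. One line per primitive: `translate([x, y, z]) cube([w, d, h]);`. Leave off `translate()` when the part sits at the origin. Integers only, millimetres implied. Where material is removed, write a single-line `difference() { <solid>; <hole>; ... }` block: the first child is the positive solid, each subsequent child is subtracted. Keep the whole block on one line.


difference() { cube([4463, 141, 2702]); translate([1347, 0, 850]) cube([766, 141, 1504]); }


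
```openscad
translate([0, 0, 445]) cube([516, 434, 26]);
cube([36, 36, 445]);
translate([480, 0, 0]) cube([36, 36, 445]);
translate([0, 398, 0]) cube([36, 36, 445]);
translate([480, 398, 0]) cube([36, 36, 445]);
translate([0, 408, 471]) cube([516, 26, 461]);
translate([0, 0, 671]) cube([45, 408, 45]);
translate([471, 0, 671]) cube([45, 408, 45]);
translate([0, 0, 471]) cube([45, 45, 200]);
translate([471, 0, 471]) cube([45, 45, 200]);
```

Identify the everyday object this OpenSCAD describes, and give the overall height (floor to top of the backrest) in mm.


A chair. The overall height is 932 mm.

A slab on four corner posts with a tall panel at the back — a chair. The seat slab sits at z = 445 with thickness 26, and the 461 mm backrest starts at the seat top, so the overall height is 445 + 26 + 461 = 932 mm.


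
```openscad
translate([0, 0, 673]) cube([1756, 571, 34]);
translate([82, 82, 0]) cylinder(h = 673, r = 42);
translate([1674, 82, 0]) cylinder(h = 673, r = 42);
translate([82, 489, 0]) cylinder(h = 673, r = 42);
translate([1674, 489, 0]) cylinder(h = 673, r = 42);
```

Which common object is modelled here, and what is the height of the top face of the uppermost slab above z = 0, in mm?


A table. The table height is 707 mm.

A 1756×571×34 slab sits at z = 673 on four Ø84 mm round legs — a table. The top surface is at 673 + 34 = 707 mm.


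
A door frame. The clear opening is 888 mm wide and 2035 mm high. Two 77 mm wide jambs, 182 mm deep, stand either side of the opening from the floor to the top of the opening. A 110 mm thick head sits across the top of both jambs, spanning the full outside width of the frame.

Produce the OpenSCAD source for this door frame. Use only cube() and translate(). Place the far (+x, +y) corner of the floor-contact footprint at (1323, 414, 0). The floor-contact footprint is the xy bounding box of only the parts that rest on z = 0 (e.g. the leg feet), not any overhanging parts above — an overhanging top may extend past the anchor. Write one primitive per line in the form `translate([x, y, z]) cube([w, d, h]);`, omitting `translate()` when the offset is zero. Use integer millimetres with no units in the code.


translate([281, 232, 0]) cube([77, 182, 2035]);
translate([1246, 232, 0]) cube([77, 182, 2035]);
translate([281, 232, 2035]) cube([1042, 182, 110]);


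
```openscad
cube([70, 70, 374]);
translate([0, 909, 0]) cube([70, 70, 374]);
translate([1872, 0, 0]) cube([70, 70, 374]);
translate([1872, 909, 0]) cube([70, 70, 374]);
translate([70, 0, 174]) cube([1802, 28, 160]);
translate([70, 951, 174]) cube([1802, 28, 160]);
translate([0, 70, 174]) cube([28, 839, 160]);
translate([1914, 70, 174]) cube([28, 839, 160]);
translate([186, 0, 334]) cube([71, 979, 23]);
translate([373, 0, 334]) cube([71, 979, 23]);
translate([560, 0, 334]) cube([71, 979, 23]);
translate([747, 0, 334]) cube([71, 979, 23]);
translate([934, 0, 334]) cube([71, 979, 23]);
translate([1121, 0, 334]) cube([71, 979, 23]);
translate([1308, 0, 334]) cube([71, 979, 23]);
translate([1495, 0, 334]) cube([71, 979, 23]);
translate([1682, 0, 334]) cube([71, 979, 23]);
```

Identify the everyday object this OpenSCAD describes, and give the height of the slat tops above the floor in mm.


A bed frame. The slat-top height is 357 mm.

Four posts, four rails, and a row of slats — a bed frame. Slats sit on the rails at z = 174 + 160 = 334; with slat thickness 23, the top is 357 mm.


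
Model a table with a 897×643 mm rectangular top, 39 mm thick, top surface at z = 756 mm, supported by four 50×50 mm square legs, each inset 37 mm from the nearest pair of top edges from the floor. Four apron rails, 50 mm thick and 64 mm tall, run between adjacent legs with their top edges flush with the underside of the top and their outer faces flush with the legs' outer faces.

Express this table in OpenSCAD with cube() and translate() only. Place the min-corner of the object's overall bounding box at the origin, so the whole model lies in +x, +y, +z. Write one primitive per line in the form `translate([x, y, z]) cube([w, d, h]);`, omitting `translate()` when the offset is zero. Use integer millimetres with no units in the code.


translate([0, 0, 717]) cube([897, 643, 39]);
translate([37, 37, 0]) cube([50, 50, 717]);
translate([810, 37, 0]) cube([50, 50, 717]);
translate([37, 556, 0]) cube([50, 50, 717]);
translate([810, 556, 0]) cube([50, 50, 717]);
translate([87, 37, 653]) cube([723, 50, 64]);
translate([87, 556, 653]) cube([723, 50, 64]);
translate([37, 87, 653]) cube([50, 469, 64]);
translate([810, 87, 653]) cube([50, 469, 64]);


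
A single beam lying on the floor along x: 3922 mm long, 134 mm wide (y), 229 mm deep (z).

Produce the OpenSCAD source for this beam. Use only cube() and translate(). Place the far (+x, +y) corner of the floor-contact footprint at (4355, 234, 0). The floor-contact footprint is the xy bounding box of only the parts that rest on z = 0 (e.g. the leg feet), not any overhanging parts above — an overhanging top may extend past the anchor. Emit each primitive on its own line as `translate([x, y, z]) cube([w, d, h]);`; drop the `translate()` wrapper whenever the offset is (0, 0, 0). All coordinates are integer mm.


translate([433, 100, 0]) cube([3922, 134, 229]);


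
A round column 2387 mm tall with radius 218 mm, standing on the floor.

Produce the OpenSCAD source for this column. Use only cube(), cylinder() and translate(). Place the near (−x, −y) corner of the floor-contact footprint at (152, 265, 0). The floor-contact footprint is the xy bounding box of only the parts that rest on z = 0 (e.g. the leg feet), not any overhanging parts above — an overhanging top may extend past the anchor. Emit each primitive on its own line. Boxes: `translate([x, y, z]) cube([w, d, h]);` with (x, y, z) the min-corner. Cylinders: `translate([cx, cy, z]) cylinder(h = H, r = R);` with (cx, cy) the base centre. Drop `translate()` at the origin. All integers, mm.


translate([370, 483, 0]) cylinder(h = 2387, r = 218);


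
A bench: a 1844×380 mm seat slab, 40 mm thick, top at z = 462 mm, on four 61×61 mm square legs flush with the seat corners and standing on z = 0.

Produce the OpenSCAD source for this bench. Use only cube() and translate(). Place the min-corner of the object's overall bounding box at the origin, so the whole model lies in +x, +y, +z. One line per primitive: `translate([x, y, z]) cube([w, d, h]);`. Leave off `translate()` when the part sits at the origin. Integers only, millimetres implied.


// leg_h = 462 − 40 = 422
translate([0, 0, 422]) cube([1844, 380, 40]);
cube([61, 61, 422]);
translate([0, 319, 0]) cube([61, 61, 422]);
translate([1783, 0, 0]) cube([61, 61, 422]);
translate([1783, 319, 0]) cube([61, 61, 422]);


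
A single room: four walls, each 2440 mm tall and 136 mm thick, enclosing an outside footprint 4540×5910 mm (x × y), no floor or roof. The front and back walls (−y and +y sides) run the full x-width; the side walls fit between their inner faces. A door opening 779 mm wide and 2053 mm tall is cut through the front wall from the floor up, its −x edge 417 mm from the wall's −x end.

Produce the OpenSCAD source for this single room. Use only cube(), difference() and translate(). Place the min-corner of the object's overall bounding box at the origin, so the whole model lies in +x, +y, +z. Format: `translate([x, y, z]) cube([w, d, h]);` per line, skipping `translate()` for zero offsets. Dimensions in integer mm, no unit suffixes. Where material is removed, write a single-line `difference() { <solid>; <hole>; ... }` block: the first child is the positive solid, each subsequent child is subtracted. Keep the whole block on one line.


difference() { cube([4540, 136, 2440]); translate([417, 0, 0]) cube([779, 136, 2053]); }
translate([0, 5774, 0]) cube([4540, 136, 2440]);
translate([0, 136, 0]) cube([136, 5638, 2440]);
translate([4404, 136, 0]) cube([136, 5638, 2440]);


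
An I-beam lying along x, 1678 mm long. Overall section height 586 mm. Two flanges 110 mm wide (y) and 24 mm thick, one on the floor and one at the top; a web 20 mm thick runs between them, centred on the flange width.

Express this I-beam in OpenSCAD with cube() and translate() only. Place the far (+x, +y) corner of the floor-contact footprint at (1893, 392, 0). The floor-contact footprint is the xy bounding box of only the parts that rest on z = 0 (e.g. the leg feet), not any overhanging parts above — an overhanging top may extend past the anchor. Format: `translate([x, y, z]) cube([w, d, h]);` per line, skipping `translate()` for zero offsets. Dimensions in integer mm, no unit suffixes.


translate([215, 282, 0]) cube([1678, 110, 24]);
translate([215, 327, 24]) cube([1678, 20, 538]);
translate([215, 282, 562]) cube([1678, 110, 24]);


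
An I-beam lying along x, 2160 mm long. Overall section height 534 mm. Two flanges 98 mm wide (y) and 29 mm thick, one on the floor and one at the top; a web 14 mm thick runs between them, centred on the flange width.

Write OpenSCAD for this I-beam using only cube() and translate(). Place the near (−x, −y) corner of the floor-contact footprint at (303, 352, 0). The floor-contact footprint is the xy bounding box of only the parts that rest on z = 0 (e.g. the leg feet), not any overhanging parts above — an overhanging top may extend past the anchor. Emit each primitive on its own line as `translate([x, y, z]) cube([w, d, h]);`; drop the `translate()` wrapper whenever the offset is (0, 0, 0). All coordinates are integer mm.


translate([303, 352, 0]) cube([2160, 98, 29]);
translate([303, 394, 29]) cube([2160, 14, 476]);
translate([303, 352, 505]) cube([2160, 98, 29]);


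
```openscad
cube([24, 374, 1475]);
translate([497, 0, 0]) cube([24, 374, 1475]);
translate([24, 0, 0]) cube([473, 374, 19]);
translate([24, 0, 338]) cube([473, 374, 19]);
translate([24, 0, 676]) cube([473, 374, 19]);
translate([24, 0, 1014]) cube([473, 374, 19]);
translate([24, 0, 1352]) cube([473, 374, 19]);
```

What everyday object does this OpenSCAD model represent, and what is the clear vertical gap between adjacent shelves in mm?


A bookshelf. The clear shelf gap is 319 mm.

Two tall side panels with 5 horizontal boards between them — a bookshelf. The first two shelf undersides are at z = 0 and z = 338; with shelf thickness 19, the clear gap is 338 − 0 − 19 = 319 mm.


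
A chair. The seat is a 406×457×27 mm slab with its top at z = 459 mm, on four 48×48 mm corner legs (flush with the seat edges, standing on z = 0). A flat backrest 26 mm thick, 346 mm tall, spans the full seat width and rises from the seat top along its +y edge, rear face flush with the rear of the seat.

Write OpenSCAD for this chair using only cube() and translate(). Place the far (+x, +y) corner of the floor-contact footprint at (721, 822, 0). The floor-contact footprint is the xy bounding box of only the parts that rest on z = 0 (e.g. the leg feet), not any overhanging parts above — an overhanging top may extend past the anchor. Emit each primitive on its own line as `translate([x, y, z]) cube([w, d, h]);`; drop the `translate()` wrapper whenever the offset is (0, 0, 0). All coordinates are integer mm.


translate([315, 365, 432]) cube([406, 457, 27]);
translate([315, 365, 0]) cube([48, 48, 432]);
translate([673, 365, 0]) cube([48, 48, 432]);
translate([315, 774, 0]) cube([48, 48, 432]);
translate([673, 774, 0]) cube([48, 48, 432]);
translate([315, 796, 459]) cube([406, 26, 346]);


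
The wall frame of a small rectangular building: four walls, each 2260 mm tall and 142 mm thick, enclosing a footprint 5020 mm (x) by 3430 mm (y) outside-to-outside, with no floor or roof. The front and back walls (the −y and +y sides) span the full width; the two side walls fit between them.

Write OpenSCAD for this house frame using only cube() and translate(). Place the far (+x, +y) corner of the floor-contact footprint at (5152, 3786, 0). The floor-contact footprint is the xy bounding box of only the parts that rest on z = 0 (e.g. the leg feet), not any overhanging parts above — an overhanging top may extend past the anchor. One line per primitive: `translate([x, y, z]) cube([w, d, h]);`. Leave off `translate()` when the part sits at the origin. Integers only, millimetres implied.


translate([132, 356, 0]) cube([5020, 142, 2260]);
translate([132, 3644, 0]) cube([5020, 142, 2260]);
translate([132, 498, 0]) cube([142, 3146, 2260]);
translate([5010, 498, 0]) cube([142, 3146, 2260]);


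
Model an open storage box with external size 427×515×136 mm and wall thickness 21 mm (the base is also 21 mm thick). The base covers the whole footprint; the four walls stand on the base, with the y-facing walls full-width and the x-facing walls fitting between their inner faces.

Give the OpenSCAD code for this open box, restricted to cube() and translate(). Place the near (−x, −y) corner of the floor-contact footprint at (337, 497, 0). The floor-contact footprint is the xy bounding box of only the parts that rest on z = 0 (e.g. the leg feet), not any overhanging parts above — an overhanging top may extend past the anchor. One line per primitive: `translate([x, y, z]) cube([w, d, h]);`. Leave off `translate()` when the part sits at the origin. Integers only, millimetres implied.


translate([337, 497, 0]) cube([427, 515, 21]);
translate([337, 497, 21]) cube([427, 21, 115]);
translate([337, 991, 21]) cube([427, 21, 115]);
translate([337, 518, 21]) cube([21, 473, 115]);
translate([743, 518, 21]) cube([21, 473, 115]);


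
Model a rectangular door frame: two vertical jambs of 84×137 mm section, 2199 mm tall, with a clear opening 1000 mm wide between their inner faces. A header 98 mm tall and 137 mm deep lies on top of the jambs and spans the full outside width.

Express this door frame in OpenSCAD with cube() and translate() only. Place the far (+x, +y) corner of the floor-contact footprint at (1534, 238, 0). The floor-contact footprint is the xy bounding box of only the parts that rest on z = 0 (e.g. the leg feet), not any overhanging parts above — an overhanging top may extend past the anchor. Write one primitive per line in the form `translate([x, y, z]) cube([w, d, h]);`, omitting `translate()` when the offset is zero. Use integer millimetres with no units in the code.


translate([366, 101, 0]) cube([84, 137, 2199]);
translate([1450, 101, 0]) cube([84, 137, 2199]);
translate([366, 101, 2199]) cube([1168, 137, 98]);


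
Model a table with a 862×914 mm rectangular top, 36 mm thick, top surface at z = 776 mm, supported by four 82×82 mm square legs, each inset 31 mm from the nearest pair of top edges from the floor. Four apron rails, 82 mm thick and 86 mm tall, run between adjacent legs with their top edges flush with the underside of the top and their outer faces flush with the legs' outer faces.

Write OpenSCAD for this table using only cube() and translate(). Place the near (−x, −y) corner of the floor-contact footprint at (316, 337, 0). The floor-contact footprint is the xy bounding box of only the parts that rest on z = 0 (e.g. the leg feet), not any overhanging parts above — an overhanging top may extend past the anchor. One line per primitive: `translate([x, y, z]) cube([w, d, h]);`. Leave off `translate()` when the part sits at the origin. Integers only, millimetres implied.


translate([285, 306, 740]) cube([862, 914, 36]);
translate([316, 337, 0]) cube([82, 82, 740]);
translate([1034, 337, 0]) cube([82, 82, 740]);
translate([316, 1107, 0]) cube([82, 82, 740]);
translate([1034, 1107, 0]) cube([82, 82, 740]);
translate([398, 337, 654]) cube([636, 82, 86]);
translate([398, 1107, 654]) cube([636, 82, 86]);
translate([316, 419, 654]) cube([82, 688, 86]);
translate([1034, 419, 654]) cube([82, 688, 86]);


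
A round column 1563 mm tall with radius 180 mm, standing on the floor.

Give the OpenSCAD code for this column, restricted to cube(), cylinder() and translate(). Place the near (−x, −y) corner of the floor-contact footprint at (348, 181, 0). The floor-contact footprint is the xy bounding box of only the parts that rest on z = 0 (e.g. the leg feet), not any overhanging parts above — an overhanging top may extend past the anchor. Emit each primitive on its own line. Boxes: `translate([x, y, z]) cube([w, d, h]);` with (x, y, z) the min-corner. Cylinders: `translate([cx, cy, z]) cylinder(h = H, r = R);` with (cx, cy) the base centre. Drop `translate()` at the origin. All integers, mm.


translate([528, 361, 0]) cylinder(h = 1563, r = 180);
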